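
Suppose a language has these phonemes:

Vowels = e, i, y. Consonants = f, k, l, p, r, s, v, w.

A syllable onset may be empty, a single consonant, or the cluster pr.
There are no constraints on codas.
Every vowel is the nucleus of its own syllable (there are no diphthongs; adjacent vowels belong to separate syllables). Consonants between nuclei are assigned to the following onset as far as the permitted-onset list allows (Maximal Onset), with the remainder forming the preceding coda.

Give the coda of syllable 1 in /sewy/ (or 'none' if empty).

none

Nuclei (vowels): e, y → 2 syllables.
/e…y/ gap (V1→V2): /w/ → onset of the next syllable (single consonants are always licit onsets).
Result: se.wy.
Syllable 1 is /se/: onset /s/, nucleus /e/, coda ∅.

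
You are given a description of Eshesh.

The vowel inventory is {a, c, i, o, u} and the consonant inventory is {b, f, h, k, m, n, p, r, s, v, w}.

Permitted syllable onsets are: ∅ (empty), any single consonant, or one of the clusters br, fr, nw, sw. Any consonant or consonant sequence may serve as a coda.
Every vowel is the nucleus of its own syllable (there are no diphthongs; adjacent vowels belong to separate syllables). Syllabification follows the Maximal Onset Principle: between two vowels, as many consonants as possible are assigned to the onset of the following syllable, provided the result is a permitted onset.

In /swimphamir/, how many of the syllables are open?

Vowels present: i, a, i; each is a nucleus, giving 3 syllables.
Between /i/ (V1) and /a/ (V2): /mph/; trying suffixes from longest down, /h/ is the first permitted one, so coda /mp/ | onset /h/.
Between /a/ (V2) and /i/ (V3): /m/ → onset of the next syllable (single consonants are always licit onsets).
Result: swimp.ha.mir.
Classifying each syllable: /swimp/ (closed), /ha/ (open), /mir/ (closed).
Open syllables: 1.

1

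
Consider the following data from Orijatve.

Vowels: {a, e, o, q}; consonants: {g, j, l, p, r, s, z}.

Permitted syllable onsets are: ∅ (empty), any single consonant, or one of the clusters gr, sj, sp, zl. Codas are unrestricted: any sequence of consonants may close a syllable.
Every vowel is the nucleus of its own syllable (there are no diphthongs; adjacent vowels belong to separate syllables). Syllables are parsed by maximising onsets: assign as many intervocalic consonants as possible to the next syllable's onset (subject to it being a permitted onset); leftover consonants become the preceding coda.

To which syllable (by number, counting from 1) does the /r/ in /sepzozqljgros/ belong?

4

The vowels are e, o, q, o — 4 nuclei, so 4 syllables.
Between /e/ (V1) and /o/ (V2): cluster /pz/ — the longest permitted-onset suffix is /z/; onset = /z/, preceding coda = /p/.
Between /o/ (V2) and /q/ (V3): just /z/ — single C goes to the following onset.
Between /q/ (V3) and /o/ (V4): /ljgr/ — longest licit onset from the right is /gr/, leaving /lj/ as coda.
Syllabification: sep.zo.zqlj.gros.
The /r/ is in the onset of syllable 4 (/gros/).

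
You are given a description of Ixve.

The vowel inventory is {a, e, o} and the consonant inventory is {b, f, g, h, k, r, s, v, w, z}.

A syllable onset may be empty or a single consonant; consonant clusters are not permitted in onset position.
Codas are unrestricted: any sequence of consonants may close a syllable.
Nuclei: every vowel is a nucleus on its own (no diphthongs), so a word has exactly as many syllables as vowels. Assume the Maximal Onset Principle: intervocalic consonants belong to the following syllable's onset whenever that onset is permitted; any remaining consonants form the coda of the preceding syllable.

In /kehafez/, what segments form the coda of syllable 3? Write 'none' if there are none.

Vowels present: e, a, e; each is a nucleus, giving 3 syllables.
V1 /e/ – V2 /a/: /h/ → onset of the next syllable (single consonants are always licit onsets).
V2 /a/ – V3 /e/: /f/ → onset of the next syllable (single consonants are always licit onsets).
Result: ke.ha.fez.
Syllable 3 is /fez/: onset /f/, nucleus /e/, coda /z/.

z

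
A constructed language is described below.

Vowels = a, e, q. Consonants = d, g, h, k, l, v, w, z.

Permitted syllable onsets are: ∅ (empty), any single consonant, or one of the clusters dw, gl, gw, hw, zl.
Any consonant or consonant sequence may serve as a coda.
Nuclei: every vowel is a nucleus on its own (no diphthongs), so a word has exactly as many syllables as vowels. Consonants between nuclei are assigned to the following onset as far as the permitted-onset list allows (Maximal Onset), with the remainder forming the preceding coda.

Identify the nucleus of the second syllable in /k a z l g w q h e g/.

q

The vowels are a, q, e — 3 nuclei, so 3 syllables.
The second nucleus (vowel 2 from the left) is /q/.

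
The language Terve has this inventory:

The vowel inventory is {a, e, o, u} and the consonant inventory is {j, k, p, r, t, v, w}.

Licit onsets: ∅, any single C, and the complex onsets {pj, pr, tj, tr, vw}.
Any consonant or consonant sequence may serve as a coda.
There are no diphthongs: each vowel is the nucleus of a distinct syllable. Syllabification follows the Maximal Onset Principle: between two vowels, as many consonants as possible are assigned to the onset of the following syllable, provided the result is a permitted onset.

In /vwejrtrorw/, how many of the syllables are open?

0

Vowels present: e, o; each is a nucleus, giving 2 syllables.
Between /e/ (V1) and /o/ (V2): /jrtr/ splits as /jr/ + /tr/ (/tr/ is the longest suffix that is a licit onset).
So the parse is vwejr.trorw.
Classifying each syllable: /vwejr/ (closed), /trorw/ (closed).
Open syllables: 0.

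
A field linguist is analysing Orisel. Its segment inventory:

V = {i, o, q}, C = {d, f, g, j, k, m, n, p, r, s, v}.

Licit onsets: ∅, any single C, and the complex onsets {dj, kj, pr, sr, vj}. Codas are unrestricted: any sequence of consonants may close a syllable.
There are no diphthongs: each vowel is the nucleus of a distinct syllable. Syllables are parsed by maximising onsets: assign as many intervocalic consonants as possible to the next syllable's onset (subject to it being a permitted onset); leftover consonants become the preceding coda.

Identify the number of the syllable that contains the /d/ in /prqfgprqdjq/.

3

Vowels present: q, q, q; each is a nucleus, giving 3 syllables.
σ1/σ2 boundary: /fgpr/ splits as /fg/ + /pr/ (/pr/ is the longest suffix that is a licit onset).
σ2/σ3 boundary: /dj/ — entire cluster is a permitted onset → onset /dj/, coda ∅.
Putting it together: prqfg.prq.djq.
The /d/ is in the onset of syllable 3 (/djq/).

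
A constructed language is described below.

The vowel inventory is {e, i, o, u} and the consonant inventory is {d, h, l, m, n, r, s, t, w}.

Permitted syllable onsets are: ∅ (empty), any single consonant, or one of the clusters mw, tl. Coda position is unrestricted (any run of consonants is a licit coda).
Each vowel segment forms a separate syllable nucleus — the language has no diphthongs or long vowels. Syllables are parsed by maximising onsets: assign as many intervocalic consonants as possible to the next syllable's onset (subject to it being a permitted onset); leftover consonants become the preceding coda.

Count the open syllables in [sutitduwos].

2

Vowels present: u, i, u, o; each is a nucleus, giving 4 syllables.
Between /u/ (V1) and /i/ (V2): just /t/ — single C goes to the following onset.
Between /i/ (V2) and /u/ (V3): /td/ — longest licit onset from the right is /d/, leaving /t/ as coda.
Between /u/ (V3) and /o/ (V4): /w/ → onset of the next syllable (single consonants are always licit onsets).
Result: su.tit.du.wos.
Classifying each syllable: /su/ (open), /tit/ (closed), /du/ (open), /wos/ (closed).
Open syllables: 2.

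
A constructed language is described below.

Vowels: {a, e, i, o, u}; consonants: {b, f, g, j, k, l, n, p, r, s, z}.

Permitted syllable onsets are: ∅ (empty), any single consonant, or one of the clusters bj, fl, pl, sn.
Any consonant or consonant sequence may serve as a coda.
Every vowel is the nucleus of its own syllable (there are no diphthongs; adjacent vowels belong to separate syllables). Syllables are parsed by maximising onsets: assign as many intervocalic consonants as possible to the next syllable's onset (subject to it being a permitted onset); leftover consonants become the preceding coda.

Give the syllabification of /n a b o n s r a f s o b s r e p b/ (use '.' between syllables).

Vowels present: a, o, a, o, e; each is a nucleus, giving 5 syllables.
Between /a/ (V1) and /o/ (V2): /b/ → onset of the next syllable (single consonants are always licit onsets).
Between /o/ (V2) and /a/ (V3): cluster /nsr/ — the longest permitted-onset suffix is /r/; onset = /r/, preceding coda = /ns/.
Between /a/ (V3) and /o/ (V4): cluster /fs/ — the longest permitted-onset suffix is /s/; onset = /s/, preceding coda = /f/.
Between /o/ (V4) and /e/ (V5): cluster /bsr/ — the longest permitted-onset suffix is /r/; onset = /r/, preceding coda = /bs/.

na.bons.raf.sobs.repb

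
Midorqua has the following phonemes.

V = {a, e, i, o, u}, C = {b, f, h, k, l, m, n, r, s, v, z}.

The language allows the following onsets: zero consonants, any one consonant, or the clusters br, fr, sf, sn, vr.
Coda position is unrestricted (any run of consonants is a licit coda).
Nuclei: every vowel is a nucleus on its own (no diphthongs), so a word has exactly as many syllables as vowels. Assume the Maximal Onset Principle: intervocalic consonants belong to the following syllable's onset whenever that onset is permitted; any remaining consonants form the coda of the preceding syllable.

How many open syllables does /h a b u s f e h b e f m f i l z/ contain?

2

Nuclei (vowels): a, u, e, e, i → 5 syllables.
Between /a/ (V1) and /u/ (V2): /b/ is a single consonant, so it becomes the next onset.
Between /u/ (V2) and /e/ (V3): /sf/ is a licit onset in full, so it all attaches to the next syllable.
Between /e/ (V3) and /e/ (V4): /hb/ splits as /h/ + /b/ (/b/ is the longest suffix that is a licit onset).
Between /e/ (V4) and /i/ (V5): /fmf/; trying suffixes from longest down, /f/ is the first permitted one, so coda /fm/ | onset /f/.
Result: ha.bu.sfeh.befm.filz.
Classifying each syllable: /ha/ (open), /bu/ (open), /sfeh/ (closed), /befm/ (closed), /filz/ (closed).
Open syllables: 2.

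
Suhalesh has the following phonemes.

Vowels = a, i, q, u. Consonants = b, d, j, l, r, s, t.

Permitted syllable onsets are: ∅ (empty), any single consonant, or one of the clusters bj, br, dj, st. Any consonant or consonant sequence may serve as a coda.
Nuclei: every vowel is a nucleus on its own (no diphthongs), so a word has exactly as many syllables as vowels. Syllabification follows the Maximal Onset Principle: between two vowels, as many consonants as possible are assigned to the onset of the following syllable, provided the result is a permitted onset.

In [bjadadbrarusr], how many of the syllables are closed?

2

Vowels present: a, a, a, u; each is a nucleus, giving 4 syllables.
σ1/σ2 boundary: /d/ is a single consonant, so it becomes the next onset.
σ2/σ3 boundary: /dbr/; trying suffixes from longest down, /br/ is the first permitted one, so coda /d/ | onset /br/.
σ3/σ4 boundary: just /r/ — single C goes to the following onset.
So the parse is bja.dad.bra.rusr.
Classifying each syllable: /bja/ (open), /dad/ (closed), /bra/ (open), /rusr/ (closed).
Closed syllables: 2.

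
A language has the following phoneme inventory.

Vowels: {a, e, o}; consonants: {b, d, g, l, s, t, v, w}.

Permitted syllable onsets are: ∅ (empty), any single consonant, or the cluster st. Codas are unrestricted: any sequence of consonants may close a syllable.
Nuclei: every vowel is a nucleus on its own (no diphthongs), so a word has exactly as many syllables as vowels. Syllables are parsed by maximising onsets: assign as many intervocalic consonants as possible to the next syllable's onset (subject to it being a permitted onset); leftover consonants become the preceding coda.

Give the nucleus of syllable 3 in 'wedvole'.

e

The vowels are e, o, e — 3 nuclei, so 3 syllables.
The third nucleus (vowel 3 from the left) is /e/.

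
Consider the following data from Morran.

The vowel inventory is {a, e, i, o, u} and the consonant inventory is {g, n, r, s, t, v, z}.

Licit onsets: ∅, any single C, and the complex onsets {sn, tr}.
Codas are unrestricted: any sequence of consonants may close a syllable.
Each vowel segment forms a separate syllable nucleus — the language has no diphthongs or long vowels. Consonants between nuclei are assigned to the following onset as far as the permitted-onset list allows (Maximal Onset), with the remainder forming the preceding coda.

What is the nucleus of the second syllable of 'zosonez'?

Nuclei (vowels): o, o, e → 3 syllables.
The second nucleus (vowel 2 from the left) is /o/.

o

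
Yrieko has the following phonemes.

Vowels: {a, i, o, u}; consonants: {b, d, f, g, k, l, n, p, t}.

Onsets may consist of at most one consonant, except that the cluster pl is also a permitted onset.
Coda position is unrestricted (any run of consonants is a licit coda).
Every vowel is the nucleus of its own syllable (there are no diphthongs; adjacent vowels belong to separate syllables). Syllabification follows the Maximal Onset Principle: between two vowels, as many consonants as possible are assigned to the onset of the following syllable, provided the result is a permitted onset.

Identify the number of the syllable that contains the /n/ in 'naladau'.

1

Vowels present: a, a, a, u; each is a nucleus, giving 4 syllables.
Between /a/ (V1) and /a/ (V2): /l/ → onset of the next syllable (single consonants are always licit onsets).
Between /a/ (V2) and /a/ (V3): /d/ → onset of the next syllable (single consonants are always licit onsets).
Between /a/ (V3) and /u/ (V4): hiatus — the boundary sits between the two vowels.
So the parse is na.la.da.u.
The /n/ is in the onset of syllable 1 (/na/).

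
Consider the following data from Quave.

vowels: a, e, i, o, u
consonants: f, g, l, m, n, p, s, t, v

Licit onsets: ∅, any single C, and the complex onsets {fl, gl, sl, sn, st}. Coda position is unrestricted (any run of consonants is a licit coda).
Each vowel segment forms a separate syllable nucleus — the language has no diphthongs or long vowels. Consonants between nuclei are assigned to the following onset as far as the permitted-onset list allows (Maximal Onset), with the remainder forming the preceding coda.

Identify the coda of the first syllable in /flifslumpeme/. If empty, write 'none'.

Vowels present: i, u, e, e; each is a nucleus, giving 4 syllables.
σ1/σ2 boundary: /fsl/; trying suffixes from longest down, /sl/ is the first permitted one, so coda /f/ | onset /sl/.
σ2/σ3 boundary: /mp/ — longest licit onset from the right is /p/, leaving /m/ as coda.
σ3/σ4 boundary: just /m/ — single C goes to the following onset.
Putting it together: flif.slum.pe.me.
Syllable 1 is /flif/: onset /fl/, nucleus /i/, coda /f/.

f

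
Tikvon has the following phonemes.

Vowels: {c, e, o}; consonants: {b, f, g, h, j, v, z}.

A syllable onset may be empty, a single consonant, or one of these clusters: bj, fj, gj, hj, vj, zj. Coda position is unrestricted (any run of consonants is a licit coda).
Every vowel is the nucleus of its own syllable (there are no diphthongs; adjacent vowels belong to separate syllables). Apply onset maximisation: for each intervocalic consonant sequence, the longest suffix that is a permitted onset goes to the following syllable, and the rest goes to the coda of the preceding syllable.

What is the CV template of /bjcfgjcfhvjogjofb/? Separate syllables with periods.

The vowels are c, c, o, o — 4 nuclei, so 4 syllables.
/c…c/ gap (V1→V2): /fgj/ — longest licit onset from the right is /gj/, leaving /f/ as coda.
/c…o/ gap (V2→V3): /fhvj/; trying suffixes from longest down, /vj/ is the first permitted one, so coda /fh/ | onset /vj/.
/o…o/ gap (V3→V4): /gj/ — entire cluster is a permitted onset → onset /gj/, coda ∅.
Result: bjcf.gjcfh.vjo.gjofb.
Mapping each syllable to C/V: /bjcf/ → CCVC, /gjcfh/ → CCVCC, /vjo/ → CCV, /gjofb/ → CCVCC.

CCVC.CCVCC.CCV.CCVCC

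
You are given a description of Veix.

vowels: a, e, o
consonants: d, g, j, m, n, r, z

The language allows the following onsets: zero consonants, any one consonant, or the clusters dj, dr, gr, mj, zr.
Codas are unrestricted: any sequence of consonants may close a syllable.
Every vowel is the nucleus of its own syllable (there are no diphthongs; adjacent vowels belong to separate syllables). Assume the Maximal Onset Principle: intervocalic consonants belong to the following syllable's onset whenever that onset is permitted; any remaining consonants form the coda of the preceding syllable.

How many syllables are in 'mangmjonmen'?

The vowels are a, o, e — 3 nuclei, so 3 syllables.

3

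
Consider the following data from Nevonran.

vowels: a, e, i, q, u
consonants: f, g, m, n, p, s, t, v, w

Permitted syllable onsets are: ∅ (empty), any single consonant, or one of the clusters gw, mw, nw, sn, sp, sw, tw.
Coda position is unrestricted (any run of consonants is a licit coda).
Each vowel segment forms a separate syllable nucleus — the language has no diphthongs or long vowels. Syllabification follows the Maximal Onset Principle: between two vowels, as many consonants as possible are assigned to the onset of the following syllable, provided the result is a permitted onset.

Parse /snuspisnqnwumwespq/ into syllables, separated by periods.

snu.spi.snq.nwu.mwe.spq

Vowels present: u, i, q, u, e, q; each is a nucleus, giving 6 syllables.
V1 /u/ – V2 /i/: /sp/ is a licit onset in full, so it all attaches to the next syllable.
V2 /i/ – V3 /q/: cluster /sn/ — /sn/ is itself a permitted onset, so the whole cluster goes right; preceding coda = ∅.
V3 /q/ – V4 /u/: cluster /nw/ — /nw/ is itself a permitted onset, so the whole cluster goes right; preceding coda = ∅.
V4 /u/ – V5 /e/: cluster /mw/ — /mw/ is itself a permitted onset, so the whole cluster goes right; preceding coda = ∅.
V5 /e/ – V6 /q/: /sp/ — entire cluster is a permitted onset → onset /sp/, coda ∅.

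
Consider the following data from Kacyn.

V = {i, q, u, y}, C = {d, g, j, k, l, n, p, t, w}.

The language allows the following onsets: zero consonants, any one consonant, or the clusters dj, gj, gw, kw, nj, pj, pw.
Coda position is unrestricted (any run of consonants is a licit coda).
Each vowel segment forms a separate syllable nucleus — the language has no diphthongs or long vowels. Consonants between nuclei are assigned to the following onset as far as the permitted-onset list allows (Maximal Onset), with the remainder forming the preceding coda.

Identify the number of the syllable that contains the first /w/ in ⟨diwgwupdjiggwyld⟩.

Nuclei (vowels): i, u, i, y → 4 syllables.
σ1/σ2 boundary: /wgw/ — longest licit onset from the right is /gw/, leaving /w/ as coda.
σ2/σ3 boundary: cluster /pdj/ — the longest permitted-onset suffix is /dj/; onset = /dj/, preceding coda = /p/.
σ3/σ4 boundary: cluster /ggw/ — the longest permitted-onset suffix is /gw/; onset = /gw/, preceding coda = /g/.
Syllabification: diw.gwup.djig.gwyld.
The first /w/ is in the coda of syllable 1 (/diw/).

1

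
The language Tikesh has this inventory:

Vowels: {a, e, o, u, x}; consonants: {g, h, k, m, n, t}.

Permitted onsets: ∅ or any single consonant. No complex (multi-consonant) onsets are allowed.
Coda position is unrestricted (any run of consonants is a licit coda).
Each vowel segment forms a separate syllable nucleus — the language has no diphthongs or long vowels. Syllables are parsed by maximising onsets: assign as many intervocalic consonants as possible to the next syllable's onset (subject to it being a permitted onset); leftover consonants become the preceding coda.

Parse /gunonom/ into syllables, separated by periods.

gu.no.nom

Nuclei (vowels): u, o, o → 3 syllables.
Between /u/ (V1) and /o/ (V2): /n/ → onset of the next syllable (single consonants are always licit onsets).
Between /o/ (V2) and /o/ (V3): /n/ → onset of the next syllable (single consonants are always licit onsets).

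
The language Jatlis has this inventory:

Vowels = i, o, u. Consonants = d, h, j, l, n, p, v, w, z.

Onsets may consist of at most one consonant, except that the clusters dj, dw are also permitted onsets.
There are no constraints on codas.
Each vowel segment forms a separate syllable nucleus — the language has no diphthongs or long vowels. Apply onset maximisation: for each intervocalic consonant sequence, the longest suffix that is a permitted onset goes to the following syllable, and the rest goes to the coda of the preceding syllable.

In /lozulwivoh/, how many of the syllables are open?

Nuclei (vowels): o, u, i, o → 4 syllables.
V1 /o/ – V2 /u/: /z/ is a single consonant, so it becomes the next onset.
V2 /u/ – V3 /i/: /lw/; trying suffixes from longest down, /w/ is the first permitted one, so coda /l/ | onset /w/.
V3 /i/ – V4 /o/: /v/ is a single consonant, so it becomes the next onset.
Putting it together: lo.zul.wi.voh.
Classifying each syllable: /lo/ (open), /zul/ (closed), /wi/ (open), /voh/ (closed).
Open syllables: 2.

2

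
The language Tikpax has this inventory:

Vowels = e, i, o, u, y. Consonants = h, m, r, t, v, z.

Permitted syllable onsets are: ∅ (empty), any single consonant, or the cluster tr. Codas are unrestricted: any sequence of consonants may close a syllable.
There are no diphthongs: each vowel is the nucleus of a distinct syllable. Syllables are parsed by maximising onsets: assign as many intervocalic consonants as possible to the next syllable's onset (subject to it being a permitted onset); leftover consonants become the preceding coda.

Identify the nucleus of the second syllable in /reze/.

e

Nuclei (vowels): e, e → 2 syllables.
The second nucleus (vowel 2 from the left) is /e/.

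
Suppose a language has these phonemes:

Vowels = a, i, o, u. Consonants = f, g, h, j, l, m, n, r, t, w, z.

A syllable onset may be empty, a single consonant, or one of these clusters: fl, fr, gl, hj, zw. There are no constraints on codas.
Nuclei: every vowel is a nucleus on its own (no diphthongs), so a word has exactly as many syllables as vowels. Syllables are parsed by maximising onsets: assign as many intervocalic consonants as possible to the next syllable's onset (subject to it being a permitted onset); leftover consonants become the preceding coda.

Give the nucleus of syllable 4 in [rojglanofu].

u

The vowels are o, a, o, u — 4 nuclei, so 4 syllables.
The fourth nucleus (vowel 4 from the left) is /u/.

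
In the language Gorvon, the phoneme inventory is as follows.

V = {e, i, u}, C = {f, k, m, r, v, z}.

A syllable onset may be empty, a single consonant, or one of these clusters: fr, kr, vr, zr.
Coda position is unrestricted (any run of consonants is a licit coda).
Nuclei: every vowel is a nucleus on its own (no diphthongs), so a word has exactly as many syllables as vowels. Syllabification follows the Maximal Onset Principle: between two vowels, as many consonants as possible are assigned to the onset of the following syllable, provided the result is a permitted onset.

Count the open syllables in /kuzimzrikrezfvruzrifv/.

3

The vowels are u, i, i, e, u, i — 6 nuclei, so 6 syllables.
Between /u/ (V1) and /i/ (V2): just /z/ — single C goes to the following onset.
Between /i/ (V2) and /i/ (V3): cluster /mzr/ — the longest permitted-onset suffix is /zr/; onset = /zr/, preceding coda = /m/.
Between /i/ (V3) and /e/ (V4): cluster /kr/ — /kr/ is itself a permitted onset, so the whole cluster goes right; preceding coda = ∅.
Between /e/ (V4) and /u/ (V5): /zfvr/ — longest licit onset from the right is /vr/, leaving /zf/ as coda.
Between /u/ (V5) and /i/ (V6): /zr/ is a licit onset in full, so it all attaches to the next syllable.
Putting it together: ku.zim.zri.krezf.vru.zrifv.
Classifying each syllable: /ku/ (open), /zim/ (closed), /zri/ (open), /krezf/ (closed), /vru/ (open), /zrifv/ (closed).
Open syllables: 3.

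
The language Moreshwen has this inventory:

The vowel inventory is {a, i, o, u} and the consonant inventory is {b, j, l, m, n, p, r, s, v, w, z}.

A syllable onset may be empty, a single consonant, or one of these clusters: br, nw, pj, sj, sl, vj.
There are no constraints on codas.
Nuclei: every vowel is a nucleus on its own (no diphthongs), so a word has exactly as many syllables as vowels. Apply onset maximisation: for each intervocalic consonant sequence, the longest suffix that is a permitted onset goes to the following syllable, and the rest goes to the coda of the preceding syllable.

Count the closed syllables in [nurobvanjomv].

Vowels present: u, o, a, o; each is a nucleus, giving 4 syllables.
/u…o/ gap (V1→V2): just /r/ — single C goes to the following onset.
/o…a/ gap (V2→V3): cluster /bv/ — the longest permitted-onset suffix is /v/; onset = /v/, preceding coda = /b/.
/a…o/ gap (V3→V4): cluster /nj/ — the longest permitted-onset suffix is /j/; onset = /j/, preceding coda = /n/.
So the parse is nu.rob.van.jomv.
Classifying each syllable: /nu/ (open), /rob/ (closed), /van/ (closed), /jomv/ (closed).
Closed syllables: 3.

3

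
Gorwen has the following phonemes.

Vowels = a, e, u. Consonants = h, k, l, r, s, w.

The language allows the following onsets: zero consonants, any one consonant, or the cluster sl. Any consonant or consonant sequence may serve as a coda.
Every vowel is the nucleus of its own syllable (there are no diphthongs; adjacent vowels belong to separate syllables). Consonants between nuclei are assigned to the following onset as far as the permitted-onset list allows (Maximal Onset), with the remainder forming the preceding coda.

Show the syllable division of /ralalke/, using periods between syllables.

ra.lal.ke

Vowels present: a, a, e; each is a nucleus, giving 3 syllables.
Between /a/ (V1) and /a/ (V2): /l/ is a single consonant, so it becomes the next onset.
Between /a/ (V2) and /e/ (V3): /lk/ splits as /l/ + /k/ (/k/ is the longest suffix that is a licit onset).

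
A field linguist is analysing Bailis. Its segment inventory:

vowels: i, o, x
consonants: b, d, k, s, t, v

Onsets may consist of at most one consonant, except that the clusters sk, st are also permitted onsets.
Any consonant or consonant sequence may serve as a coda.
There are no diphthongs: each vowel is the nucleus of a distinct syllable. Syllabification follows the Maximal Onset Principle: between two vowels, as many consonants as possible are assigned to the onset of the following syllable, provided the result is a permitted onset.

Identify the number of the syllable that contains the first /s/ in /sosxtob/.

1

Nuclei (vowels): o, x, o → 3 syllables.
σ1/σ2 boundary: just /s/ — single C goes to the following onset.
σ2/σ3 boundary: just /t/ — single C goes to the following onset.
Result: so.sx.tob.
The first /s/ is in the onset of syllable 1 (/so/).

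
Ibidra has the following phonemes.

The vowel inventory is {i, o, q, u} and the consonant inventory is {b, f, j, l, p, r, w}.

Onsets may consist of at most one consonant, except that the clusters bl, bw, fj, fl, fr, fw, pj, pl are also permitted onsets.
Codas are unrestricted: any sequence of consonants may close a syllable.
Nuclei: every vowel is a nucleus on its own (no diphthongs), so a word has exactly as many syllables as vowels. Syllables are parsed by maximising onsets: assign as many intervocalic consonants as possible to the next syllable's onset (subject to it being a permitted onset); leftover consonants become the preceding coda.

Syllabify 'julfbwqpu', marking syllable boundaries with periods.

julf.bwq.pu

Vowels present: u, q, u; each is a nucleus, giving 3 syllables.
Between /u/ (V1) and /q/ (V2): /lfbw/; trying suffixes from longest down, /bw/ is the first permitted one, so coda /lf/ | onset /bw/.
Between /q/ (V2) and /u/ (V3): /p/ is a single consonant, so it becomes the next onset.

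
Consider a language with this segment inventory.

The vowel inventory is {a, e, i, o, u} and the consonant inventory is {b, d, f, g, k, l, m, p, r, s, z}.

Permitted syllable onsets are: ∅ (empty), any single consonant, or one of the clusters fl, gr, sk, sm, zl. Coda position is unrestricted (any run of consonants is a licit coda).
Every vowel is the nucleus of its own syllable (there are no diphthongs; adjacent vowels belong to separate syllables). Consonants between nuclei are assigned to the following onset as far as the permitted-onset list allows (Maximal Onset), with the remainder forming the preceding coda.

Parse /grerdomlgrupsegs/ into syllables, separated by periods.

grer.doml.grup.segs

Nuclei (vowels): e, o, u, e → 4 syllables.
σ1/σ2 boundary: /rd/ splits as /r/ + /d/ (/d/ is the longest suffix that is a licit onset).
σ2/σ3 boundary: /mlgr/ splits as /ml/ + /gr/ (/gr/ is the longest suffix that is a licit onset).
σ3/σ4 boundary: cluster /ps/ — the longest permitted-onset suffix is /s/; onset = /s/, preceding coda = /p/.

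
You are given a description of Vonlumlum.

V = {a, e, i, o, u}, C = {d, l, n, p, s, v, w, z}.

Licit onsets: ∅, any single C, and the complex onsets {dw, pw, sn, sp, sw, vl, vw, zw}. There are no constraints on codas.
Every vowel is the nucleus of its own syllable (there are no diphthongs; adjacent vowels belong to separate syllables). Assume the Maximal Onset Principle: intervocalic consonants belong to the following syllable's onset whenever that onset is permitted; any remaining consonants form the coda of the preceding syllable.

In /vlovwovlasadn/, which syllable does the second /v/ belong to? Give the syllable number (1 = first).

2

Vowels present: o, o, a, a; each is a nucleus, giving 4 syllables.
Between /o/ (V1) and /o/ (V2): /vw/ is a licit onset in full, so it all attaches to the next syllable.
Between /o/ (V2) and /a/ (V3): /vl/ is a licit onset in full, so it all attaches to the next syllable.
Between /a/ (V3) and /a/ (V4): /s/ → onset of the next syllable (single consonants are always licit onsets).
Putting it together: vlo.vwo.vla.sadn.
The second /v/ is in the onset of syllable 2 (/vwo/).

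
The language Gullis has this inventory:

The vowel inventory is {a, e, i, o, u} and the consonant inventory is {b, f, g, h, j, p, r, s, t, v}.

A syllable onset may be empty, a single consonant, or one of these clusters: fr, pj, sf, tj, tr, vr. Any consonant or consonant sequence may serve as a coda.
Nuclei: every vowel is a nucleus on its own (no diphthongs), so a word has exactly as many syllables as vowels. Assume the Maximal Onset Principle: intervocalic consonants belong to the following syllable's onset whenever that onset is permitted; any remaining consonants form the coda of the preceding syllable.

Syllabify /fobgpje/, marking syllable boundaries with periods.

Nuclei (vowels): o, e → 2 syllables.
V1 /o/ – V2 /e/: cluster /bgpj/ — the longest permitted-onset suffix is /pj/; onset = /pj/, preceding coda = /bg/.

fobg.pje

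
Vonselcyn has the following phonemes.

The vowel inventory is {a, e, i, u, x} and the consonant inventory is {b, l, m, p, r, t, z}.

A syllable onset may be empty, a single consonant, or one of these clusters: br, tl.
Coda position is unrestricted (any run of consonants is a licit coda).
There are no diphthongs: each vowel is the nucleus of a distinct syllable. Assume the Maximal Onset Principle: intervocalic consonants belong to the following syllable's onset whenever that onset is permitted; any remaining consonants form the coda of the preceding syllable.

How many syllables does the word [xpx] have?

2

Nuclei (vowels): x, x → 2 syllables.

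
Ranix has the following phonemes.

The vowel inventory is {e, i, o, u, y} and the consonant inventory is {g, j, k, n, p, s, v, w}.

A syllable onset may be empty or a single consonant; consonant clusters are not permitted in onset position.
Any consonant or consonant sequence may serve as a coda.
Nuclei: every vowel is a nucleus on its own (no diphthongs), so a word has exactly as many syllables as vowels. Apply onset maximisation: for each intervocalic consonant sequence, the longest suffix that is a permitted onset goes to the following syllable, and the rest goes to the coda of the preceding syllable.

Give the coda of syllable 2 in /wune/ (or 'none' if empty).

none

The vowels are u, e — 2 nuclei, so 2 syllables.
V1 /u/ – V2 /e/: just /n/ — single C goes to the following onset.
Syllabification: wu.ne.
Syllable 2 is /ne/: onset /n/, nucleus /e/, coda ∅.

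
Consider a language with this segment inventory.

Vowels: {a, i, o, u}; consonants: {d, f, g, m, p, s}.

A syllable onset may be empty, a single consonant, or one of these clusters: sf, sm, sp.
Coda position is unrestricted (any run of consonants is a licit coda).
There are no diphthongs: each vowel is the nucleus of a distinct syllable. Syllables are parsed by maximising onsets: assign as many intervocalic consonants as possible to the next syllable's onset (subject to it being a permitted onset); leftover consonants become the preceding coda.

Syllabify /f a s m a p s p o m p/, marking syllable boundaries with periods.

Nuclei (vowels): a, a, o → 3 syllables.
V1 /a/ – V2 /a/: /sm/ — entire cluster is a permitted onset → onset /sm/, coda ∅.
V2 /a/ – V3 /o/: /psp/ — longest licit onset from the right is /sp/, leaving /p/ as coda.

fa.smap.spomp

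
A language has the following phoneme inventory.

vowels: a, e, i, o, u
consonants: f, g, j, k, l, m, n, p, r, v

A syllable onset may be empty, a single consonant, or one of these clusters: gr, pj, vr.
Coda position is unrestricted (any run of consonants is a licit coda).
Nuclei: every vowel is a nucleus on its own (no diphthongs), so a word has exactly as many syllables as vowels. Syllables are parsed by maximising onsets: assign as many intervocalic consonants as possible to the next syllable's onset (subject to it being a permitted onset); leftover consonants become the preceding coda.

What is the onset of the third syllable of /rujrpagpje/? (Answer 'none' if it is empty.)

pj

Vowels present: u, a, e; each is a nucleus, giving 3 syllables.
/u…a/ gap (V1→V2): /jrp/ splits as /jr/ + /p/ (/p/ is the longest suffix that is a licit onset).
/a…e/ gap (V2→V3): /gpj/; trying suffixes from longest down, /pj/ is the first permitted one, so coda /g/ | onset /pj/.
Result: rujr.pag.pje.
Syllable 3 is /pje/: onset /pj/, nucleus /e/, coda ∅.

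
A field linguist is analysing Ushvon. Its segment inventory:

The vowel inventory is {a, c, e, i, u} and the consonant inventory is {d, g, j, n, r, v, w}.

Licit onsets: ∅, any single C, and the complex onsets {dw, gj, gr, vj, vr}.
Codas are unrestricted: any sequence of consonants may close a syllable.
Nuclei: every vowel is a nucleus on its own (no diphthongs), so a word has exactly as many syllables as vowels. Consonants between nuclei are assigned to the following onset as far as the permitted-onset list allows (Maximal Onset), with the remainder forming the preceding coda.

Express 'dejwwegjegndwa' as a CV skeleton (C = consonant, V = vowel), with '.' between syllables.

CVCC.CV.CCVCC.CCV

Nuclei (vowels): e, e, e, a → 4 syllables.
σ1/σ2 boundary: /jww/ splits as /jw/ + /w/ (/w/ is the longest suffix that is a licit onset).
σ2/σ3 boundary: cluster /gj/ — /gj/ is itself a permitted onset, so the whole cluster goes right; preceding coda = ∅.
σ3/σ4 boundary: /gndw/ splits as /gn/ + /dw/ (/dw/ is the longest suffix that is a licit onset).
Result: dejw.we.gjegn.dwa.
Mapping each syllable to C/V: /dejw/ → CVCC, /we/ → CV, /gjegn/ → CCVCC, /dwa/ → CCV.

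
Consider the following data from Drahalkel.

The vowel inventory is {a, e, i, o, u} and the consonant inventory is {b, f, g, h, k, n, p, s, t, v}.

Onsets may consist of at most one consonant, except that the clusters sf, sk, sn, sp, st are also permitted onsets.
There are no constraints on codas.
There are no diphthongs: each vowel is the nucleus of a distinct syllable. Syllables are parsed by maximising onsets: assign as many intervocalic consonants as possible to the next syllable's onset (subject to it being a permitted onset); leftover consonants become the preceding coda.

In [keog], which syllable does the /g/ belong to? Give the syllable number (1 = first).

Vowels present: e, o; each is a nucleus, giving 2 syllables.
σ1/σ2 boundary: nothing intervenes; syllable break is V.V.
Syllabification: ke.og.
The /g/ is in the coda of syllable 2 (/og/).

2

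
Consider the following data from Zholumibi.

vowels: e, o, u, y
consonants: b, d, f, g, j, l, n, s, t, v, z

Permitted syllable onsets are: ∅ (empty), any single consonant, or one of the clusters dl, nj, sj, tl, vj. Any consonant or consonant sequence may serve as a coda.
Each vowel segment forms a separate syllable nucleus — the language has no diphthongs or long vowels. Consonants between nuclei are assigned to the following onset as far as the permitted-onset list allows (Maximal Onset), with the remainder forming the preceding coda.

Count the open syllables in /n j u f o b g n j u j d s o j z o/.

The vowels are u, o, u, o, o — 5 nuclei, so 5 syllables.
/u…o/ gap (V1→V2): /f/ → onset of the next syllable (single consonants are always licit onsets).
/o…u/ gap (V2→V3): /bgnj/; trying suffixes from longest down, /nj/ is the first permitted one, so coda /bg/ | onset /nj/.
/u…o/ gap (V3→V4): cluster /jds/ — the longest permitted-onset suffix is /s/; onset = /s/, preceding coda = /jd/.
/o…o/ gap (V4→V5): /jz/ splits as /j/ + /z/ (/z/ is the longest suffix that is a licit onset).
Putting it together: nju.fobg.njujd.soj.zo.
Classifying each syllable: /nju/ (open), /fobg/ (closed), /njujd/ (closed), /soj/ (closed), /zo/ (open).
Open syllables: 2.

2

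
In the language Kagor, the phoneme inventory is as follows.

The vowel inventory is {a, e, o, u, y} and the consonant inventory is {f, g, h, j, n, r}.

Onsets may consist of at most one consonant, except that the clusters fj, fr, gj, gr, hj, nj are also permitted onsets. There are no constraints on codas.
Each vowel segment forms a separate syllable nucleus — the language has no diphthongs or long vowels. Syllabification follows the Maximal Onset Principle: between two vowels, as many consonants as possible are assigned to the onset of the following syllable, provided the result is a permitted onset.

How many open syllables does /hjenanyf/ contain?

2

Nuclei (vowels): e, a, y → 3 syllables.
Between /e/ (V1) and /a/ (V2): /n/ is a single consonant, so it becomes the next onset.
Between /a/ (V2) and /y/ (V3): just /n/ — single C goes to the following onset.
So the parse is hje.na.nyf.
Classifying each syllable: /hje/ (open), /na/ (open), /nyf/ (closed).
Open syllables: 2.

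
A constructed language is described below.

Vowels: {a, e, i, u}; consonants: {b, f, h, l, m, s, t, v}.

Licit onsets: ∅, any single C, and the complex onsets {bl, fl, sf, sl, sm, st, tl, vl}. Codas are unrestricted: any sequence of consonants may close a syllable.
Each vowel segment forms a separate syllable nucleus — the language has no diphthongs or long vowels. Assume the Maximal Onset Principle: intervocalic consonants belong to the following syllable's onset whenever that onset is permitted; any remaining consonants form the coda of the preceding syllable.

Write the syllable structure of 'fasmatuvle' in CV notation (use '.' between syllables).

CV.CCV.CV.CCV

Nuclei (vowels): a, a, u, e → 4 syllables.
/a…a/ gap (V1→V2): cluster /sm/ — /sm/ is itself a permitted onset, so the whole cluster goes right; preceding coda = ∅.
/a…u/ gap (V2→V3): just /t/ — single C goes to the following onset.
/u…e/ gap (V3→V4): /vl/ is a licit onset in full, so it all attaches to the next syllable.
Result: fa.sma.tu.vle.
Mapping each syllable to C/V: /fa/ → CV, /sma/ → CCV, /tu/ → CV, /vle/ → CCV.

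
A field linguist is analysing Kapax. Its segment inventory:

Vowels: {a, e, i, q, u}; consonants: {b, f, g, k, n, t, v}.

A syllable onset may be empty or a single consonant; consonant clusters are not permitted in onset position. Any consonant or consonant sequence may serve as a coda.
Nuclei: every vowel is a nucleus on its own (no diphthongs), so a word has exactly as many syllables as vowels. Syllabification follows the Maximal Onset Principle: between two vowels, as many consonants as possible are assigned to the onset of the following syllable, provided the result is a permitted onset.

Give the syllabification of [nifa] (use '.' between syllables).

Vowels present: i, a; each is a nucleus, giving 2 syllables.
Between /i/ (V1) and /a/ (V2): /f/ is a single consonant, so it becomes the next onset.

ni.fa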